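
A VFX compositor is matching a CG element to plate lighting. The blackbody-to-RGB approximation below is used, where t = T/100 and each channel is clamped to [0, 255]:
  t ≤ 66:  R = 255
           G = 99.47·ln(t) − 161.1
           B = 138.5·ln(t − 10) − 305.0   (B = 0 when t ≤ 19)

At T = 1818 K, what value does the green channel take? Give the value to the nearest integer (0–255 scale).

127

t = 1818/100 = 18.18; the t ≤ 66 branch applies.
G = 99.47·ln 18.18 − 161.1 = 99.47·2.9003 − 161.1 = 127.395.
Rounded: 127.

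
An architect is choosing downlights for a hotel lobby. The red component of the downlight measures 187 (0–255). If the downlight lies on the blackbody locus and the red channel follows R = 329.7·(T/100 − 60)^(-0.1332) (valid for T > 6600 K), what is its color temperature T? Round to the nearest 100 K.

(t − 60)^(-0.1332) = 187/329.7 = 0.56718.
t − 60 = 0.56718^(1/-0.1332) = 0.56718^(-7.508) = 70.620, so t = 130.620.
T = 100·t = 13062 K → 13100 K to the nearest 100 K.

13100 K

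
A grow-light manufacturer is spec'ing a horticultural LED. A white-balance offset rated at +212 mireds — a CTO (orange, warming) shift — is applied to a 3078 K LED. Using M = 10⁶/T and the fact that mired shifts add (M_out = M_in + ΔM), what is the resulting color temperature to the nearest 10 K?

1860 K

M_in = 10⁶/3078 = 324.89 mireds.
M_out = 324.89 + (+212) = 536.89 mireds.
T_out = 10⁶/536.89 = 1862.6 K → 1860 K.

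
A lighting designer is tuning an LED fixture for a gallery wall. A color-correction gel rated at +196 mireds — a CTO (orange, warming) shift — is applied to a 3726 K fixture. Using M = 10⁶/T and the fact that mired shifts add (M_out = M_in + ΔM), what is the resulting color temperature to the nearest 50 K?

M_in = 10⁶/3726 = 268.38 mireds.
M_out = 268.38 + (+196) = 464.38 mireds.
T_out = 10⁶/464.38 = 2153.4 K → 2150 K.

2150 K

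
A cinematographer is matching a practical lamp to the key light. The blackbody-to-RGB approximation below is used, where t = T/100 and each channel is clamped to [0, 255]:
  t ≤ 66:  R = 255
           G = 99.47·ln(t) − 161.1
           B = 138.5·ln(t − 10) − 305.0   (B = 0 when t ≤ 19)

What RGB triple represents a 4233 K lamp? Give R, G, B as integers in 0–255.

t = 4233/100 = 42.33; the t ≤ 66 branch applies.
R = 255 by definition for t ≤ 66.
G = 99.47·ln 42.33 − 161.1 = 99.47·3.7455 − 161.1 = 211.464.
B = 138.5·ln(42.33 − 10) − 305.0 = 138.5·ln 32.33 − 305.0 = 138.5·3.4760 − 305.0 = 176.425.
Rounded: (255, 211, 176).

R=255, G=211, B=176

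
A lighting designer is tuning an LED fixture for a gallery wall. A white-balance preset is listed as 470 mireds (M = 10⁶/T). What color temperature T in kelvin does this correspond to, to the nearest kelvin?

T = 10⁶ / 470 = 2127.66 K → 2128 K.

2128 K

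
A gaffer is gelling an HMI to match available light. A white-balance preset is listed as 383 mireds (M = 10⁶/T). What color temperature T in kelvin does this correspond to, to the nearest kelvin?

T = 10⁶ / 383 = 2610.97 K → 2611 K.

2611 K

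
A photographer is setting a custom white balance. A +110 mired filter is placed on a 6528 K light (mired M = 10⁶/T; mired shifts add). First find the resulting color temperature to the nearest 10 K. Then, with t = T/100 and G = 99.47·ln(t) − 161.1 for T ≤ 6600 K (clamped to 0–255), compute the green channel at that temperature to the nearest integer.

M_in = 10⁶/6528 = 153.19; M_out = 153.19 + (+110) = 263.19.
T_out = 10⁶/263.19 = 3799.6 K → 3800 K; t = 38.
G = 99.47·ln 38 − 161.1 = 99.47·3.6376 − 161.1 = 200.731.
Rounded: 201.

201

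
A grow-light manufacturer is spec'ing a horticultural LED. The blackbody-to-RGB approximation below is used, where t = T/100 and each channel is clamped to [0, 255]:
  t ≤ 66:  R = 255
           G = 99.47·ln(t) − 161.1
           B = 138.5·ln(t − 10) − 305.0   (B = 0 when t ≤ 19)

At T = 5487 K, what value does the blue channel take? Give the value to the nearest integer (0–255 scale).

t = 5487/100 = 54.87; the t ≤ 66 branch applies.
B = 138.5·ln(54.87 − 10) − 305.0 = 138.5·ln 44.87 − 305.0 = 138.5·3.8038 − 305.0 = 221.822.
Rounded: 222.

222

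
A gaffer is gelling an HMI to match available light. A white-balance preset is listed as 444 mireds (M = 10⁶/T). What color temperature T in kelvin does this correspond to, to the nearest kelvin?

2252 K

T = 10⁶ / 444 = 2252.25 K → 2252 K.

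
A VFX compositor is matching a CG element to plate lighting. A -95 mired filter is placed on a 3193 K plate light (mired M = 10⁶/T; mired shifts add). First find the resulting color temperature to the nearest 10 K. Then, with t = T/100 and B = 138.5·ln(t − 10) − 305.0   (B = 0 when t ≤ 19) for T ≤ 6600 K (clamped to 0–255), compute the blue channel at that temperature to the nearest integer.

191

M_in = 10⁶/3193 = 313.19; M_out = 313.19 + (-95) = 218.19.
T_out = 10⁶/218.19 = 4583.3 K → 4580 K; t = 45.8.
B = 138.5·ln(45.8 − 10) − 305.0 = 138.5·ln 35.8 − 305.0 = 138.5·3.5779 − 305.0 = 190.546.
Rounded: 191.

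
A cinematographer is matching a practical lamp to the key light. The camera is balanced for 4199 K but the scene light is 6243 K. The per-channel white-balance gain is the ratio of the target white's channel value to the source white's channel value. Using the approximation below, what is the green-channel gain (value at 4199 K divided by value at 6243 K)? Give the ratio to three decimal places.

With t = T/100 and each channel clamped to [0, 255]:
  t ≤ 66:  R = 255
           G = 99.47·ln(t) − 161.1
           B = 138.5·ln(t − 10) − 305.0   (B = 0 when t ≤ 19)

0.842

At 6243 K (t = 62.43):
  G = 99.47·ln 62.43 − 161.1 = 99.47·4.1340 − 161.1 = 250.114.
At 4199 K (t = 41.99):
  G = 99.47·ln 41.99 − 161.1 = 99.47·3.7374 − 161.1 = 210.662.
Gain = 210.662 / 250.114 = 0.8423 → 0.842.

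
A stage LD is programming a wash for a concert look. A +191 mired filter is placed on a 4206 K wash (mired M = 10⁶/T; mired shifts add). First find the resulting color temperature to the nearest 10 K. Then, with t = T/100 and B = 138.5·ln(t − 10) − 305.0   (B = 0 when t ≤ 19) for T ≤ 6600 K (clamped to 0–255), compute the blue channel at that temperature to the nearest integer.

M_in = 10⁶/4206 = 237.76; M_out = 237.76 + (+191) = 428.76.
T_out = 10⁶/428.76 = 2332.3 K → 2330 K; t = 23.3.
B = 138.5·ln(23.3 − 10) − 305.0 = 138.5·ln 13.3 − 305.0 = 138.5·2.5878 − 305.0 = 53.405.
Rounded: 53.

53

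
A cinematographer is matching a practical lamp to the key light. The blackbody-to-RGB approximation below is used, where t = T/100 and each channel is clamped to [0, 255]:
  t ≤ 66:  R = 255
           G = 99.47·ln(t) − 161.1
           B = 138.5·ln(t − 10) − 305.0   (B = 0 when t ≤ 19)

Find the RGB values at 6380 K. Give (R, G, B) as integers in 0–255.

t = 6380/100 = 63.8; the t ≤ 66 branch applies.
R = 255 by definition for t ≤ 66.
G = 99.47·ln 63.8 − 161.1 = 99.47·4.1558 − 161.1 = 252.273.
B = 138.5·ln(63.8 − 10) − 305.0 = 138.5·ln 53.8 − 305.0 = 138.5·3.9853 − 305.0 = 246.960.
Rounded: (255, 252, 247).

(255, 252, 247)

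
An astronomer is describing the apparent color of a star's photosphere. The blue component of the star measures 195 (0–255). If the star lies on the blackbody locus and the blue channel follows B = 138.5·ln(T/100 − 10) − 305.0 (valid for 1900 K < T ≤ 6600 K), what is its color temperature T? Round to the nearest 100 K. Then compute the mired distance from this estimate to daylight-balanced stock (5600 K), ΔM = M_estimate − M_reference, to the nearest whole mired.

+34 mireds

ln(t − 10) = (195 + 305.0) / 138.5 = 3.6101.
t − 10 = e^3.6101 = 36.970, so t = 46.970.
T = 100·t = 4697 K → 4700 K to the nearest 100 K.
M_estimate = 10⁶/4700 = 212.77; M_reference = 10⁶/5600 = 178.57.
ΔM = 212.77 − 178.57 = 34.19 → +34 mireds.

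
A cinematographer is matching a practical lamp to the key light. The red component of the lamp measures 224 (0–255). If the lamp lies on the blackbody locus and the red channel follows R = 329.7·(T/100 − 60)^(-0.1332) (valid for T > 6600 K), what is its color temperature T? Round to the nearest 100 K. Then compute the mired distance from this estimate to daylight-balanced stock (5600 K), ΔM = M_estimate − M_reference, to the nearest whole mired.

-50 mireds

(t − 60)^(-0.1332) = 224/329.7 = 0.67941.
t − 60 = 0.67941^(1/-0.1332) = 0.67941^(-7.508) = 18.209, so t = 78.209.
T = 100·t = 7821 K → 7800 K to the nearest 100 K.
M_estimate = 10⁶/7800 = 128.21; M_reference = 10⁶/5600 = 178.57.
ΔM = 128.21 − 178.57 = -50.37 → -50 mireds.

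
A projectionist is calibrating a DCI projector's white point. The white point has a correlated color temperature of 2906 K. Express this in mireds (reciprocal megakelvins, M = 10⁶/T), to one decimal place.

344.1 mireds

M = 10⁶ / 2906 = 344.116 → 344.1 mireds.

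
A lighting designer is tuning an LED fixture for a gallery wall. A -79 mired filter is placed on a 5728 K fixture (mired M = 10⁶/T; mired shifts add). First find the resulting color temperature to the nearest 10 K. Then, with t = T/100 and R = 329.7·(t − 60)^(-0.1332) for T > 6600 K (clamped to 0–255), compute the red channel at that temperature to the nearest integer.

M_in = 10⁶/5728 = 174.58; M_out = 174.58 + (-79) = 95.58.
T_out = 10⁶/95.58 = 10462.3 K → 10460 K; t = 104.6.
R = 329.7·(104.6 − 60)^(-0.1332) = 329.7·44.6^(-0.1332) = 329.7·0.60299 = 198.805.
Rounded: 199.

199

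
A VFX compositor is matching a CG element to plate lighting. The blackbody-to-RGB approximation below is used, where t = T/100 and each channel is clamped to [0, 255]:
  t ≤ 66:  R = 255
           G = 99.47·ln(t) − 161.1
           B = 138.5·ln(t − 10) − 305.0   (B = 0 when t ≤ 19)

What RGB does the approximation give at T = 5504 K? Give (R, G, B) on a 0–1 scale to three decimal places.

(1.000, 0.932, 0.872)

t = 5504/100 = 55.04; the t ≤ 66 branch applies.
R = 255 by definition for t ≤ 66.
G = 99.47·ln 55.04 − 161.1 = 99.47·4.0081 − 161.1 = 237.582.
B = 138.5·ln(55.04 − 10) − 305.0 = 138.5·ln 45.04 − 305.0 = 138.5·3.8076 − 305.0 = 222.346.
Dividing each by 255: (1.0000, 0.9317, 0.8719) → (1.000, 0.932, 0.872).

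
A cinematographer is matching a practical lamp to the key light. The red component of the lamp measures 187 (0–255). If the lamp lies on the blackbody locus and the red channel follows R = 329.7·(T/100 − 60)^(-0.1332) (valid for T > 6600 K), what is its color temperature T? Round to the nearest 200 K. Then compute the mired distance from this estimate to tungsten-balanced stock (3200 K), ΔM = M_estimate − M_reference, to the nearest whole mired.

(t − 60)^(-0.1332) = 187/329.7 = 0.56718.
t − 60 = 0.56718^(1/-0.1332) = 0.56718^(-7.508) = 70.620, so t = 130.620.
T = 100·t = 13062 K → 13000 K to the nearest 200 K.
M_estimate = 10⁶/13000 = 76.92; M_reference = 10⁶/3200 = 312.50.
ΔM = 76.92 − 312.50 = -235.58 → -236 mireds.

-236 mireds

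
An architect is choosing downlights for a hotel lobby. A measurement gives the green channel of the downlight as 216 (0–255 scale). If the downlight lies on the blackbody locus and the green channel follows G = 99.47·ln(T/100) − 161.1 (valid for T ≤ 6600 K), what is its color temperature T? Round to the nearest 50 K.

ln t = (216 + 161.1) / 99.47 = 3.7911.
t = e^3.7911 = 44.305.
T = 100·t = 4430 K → 4450 K to the nearest 50 K.

4450 K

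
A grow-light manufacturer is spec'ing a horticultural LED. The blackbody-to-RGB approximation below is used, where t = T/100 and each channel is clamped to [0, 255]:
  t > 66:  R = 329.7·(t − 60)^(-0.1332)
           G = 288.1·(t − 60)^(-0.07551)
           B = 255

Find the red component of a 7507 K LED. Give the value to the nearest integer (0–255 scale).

230

t = 7507/100 = 75.07; the t > 66 branch applies.
R = 329.7·(75.07 − 60)^(-0.1332) = 329.7·15.07^(-0.1332) = 329.7·0.69675 = 229.718.
Rounded: 230.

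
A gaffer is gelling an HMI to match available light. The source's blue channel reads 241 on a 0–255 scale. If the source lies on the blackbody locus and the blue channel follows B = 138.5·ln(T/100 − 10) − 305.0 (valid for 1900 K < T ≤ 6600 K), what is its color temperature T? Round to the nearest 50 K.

6150 K

ln(t − 10) = (241 + 305.0) / 138.5 = 3.9422.
t − 10 = e^3.9422 = 51.534, so t = 61.534.
T = 100·t = 6153 K → 6150 K to the nearest 50 K.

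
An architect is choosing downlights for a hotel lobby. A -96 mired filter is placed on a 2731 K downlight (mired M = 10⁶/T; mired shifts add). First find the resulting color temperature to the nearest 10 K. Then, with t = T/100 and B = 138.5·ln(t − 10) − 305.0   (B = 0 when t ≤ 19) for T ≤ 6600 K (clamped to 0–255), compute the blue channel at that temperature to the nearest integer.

151

M_in = 10⁶/2731 = 366.17; M_out = 366.17 + (-96) = 270.17.
T_out = 10⁶/270.17 = 3701.4 K → 3700 K; t = 37.
B = 138.5·ln(37 − 10) − 305.0 = 138.5·ln 27 − 305.0 = 138.5·3.2958 − 305.0 = 151.473.
Rounded: 151.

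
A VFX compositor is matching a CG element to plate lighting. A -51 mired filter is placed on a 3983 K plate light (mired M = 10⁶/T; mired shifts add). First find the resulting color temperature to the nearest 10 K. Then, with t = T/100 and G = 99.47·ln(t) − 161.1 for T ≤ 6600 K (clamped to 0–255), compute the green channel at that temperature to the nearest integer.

228

M_in = 10⁶/3983 = 251.07; M_out = 251.07 + (-51) = 200.07.
T_out = 10⁶/200.07 = 4998.3 K → 5000 K; t = 50.
G = 99.47·ln 50 − 161.1 = 99.47·3.9120 − 161.1 = 228.029.
Rounded: 228.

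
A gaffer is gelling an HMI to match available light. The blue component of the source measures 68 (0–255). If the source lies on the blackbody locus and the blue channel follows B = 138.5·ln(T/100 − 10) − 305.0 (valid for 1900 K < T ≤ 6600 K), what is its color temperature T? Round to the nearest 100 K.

2500 K

ln(t − 10) = (68 + 305.0) / 138.5 = 2.6931.
t − 10 = e^2.6931 = 14.778, so t = 24.778.
T = 100·t = 2478 K → 2500 K to the nearest 100 K.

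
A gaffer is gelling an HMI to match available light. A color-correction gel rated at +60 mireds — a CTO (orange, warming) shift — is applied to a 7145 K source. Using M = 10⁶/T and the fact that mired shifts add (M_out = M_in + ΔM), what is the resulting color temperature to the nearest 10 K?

M_in = 10⁶/7145 = 139.96 mireds.
M_out = 139.96 + (+60) = 199.96 mireds.
T_out = 10⁶/199.96 = 5001.0 K → 5000 K.

5000 K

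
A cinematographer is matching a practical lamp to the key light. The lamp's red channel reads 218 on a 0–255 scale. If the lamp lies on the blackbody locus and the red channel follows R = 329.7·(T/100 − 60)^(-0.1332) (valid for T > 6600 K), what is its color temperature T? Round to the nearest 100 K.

8200 K

(t − 60)^(-0.1332) = 218/329.7 = 0.66121.
t − 60 = 0.66121^(1/-0.1332) = 0.66121^(-7.508) = 22.326, so t = 82.326.
T = 100·t = 8233 K → 8200 K to the nearest 100 K.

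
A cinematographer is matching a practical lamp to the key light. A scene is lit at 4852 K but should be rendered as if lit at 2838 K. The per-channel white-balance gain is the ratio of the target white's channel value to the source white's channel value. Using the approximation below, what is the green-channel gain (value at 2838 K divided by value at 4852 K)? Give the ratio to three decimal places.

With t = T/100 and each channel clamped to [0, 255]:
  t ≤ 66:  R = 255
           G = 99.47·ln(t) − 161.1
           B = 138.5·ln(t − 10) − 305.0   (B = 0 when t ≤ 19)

0.763

At 4852 K (t = 48.52):
  G = 99.47·ln 48.52 − 161.1 = 99.47·3.8820 − 161.1 = 225.040.
At 2838 K (t = 28.38):
  G = 99.47·ln 28.38 − 161.1 = 99.47·3.3457 − 161.1 = 171.695.
Gain = 171.695 / 225.040 = 0.7630 → 0.763.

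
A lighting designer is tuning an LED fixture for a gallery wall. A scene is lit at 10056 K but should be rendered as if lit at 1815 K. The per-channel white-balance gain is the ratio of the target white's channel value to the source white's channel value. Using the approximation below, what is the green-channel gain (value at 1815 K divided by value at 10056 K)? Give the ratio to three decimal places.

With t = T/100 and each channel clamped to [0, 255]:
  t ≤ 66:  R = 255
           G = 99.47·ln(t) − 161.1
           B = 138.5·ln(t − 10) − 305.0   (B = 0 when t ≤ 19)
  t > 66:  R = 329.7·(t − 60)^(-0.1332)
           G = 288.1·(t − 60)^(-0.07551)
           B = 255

0.584

At 10056 K (t = 100.56):
  G = 288.1·(100.56 − 60)^(-0.07551) = 288.1·40.56^(-0.07551) = 288.1·0.75609 = 217.829.
At 1815 K (t = 18.15):
  G = 99.47·ln 18.15 − 161.1 = 99.47·2.8987 − 161.1 = 127.231.
Gain = 127.231 / 217.829 = 0.5841 → 0.584.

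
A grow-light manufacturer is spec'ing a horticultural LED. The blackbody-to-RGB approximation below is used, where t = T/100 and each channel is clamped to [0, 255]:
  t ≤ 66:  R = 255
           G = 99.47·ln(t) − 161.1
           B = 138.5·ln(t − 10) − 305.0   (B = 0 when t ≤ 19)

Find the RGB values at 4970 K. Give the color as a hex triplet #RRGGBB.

t = 4970/100 = 49.7; the t ≤ 66 branch applies.
R = 255 by definition for t ≤ 66.
G = 99.47·ln 49.7 − 161.1 = 99.47·3.9060 − 161.1 = 227.430.
B = 138.5·ln(49.7 − 10) − 305.0 = 138.5·ln 39.7 − 305.0 = 138.5·3.6814 − 305.0 = 204.867.
Rounded: (255, 227, 205).
In hex: #FFE3CD.

#FFE3CD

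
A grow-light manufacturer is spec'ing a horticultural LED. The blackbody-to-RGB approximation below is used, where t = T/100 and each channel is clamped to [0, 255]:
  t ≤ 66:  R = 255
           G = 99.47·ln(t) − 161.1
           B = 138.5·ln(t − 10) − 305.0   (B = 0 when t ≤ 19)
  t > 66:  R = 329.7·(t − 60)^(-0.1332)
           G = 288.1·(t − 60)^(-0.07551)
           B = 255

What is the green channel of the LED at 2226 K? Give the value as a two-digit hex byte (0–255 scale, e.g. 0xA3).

0x94

t = 2226/100 = 22.26; the t ≤ 66 branch applies.
G = 99.47·ln 22.26 − 161.1 = 99.47·3.1028 − 161.1 = 147.535.
Rounded: 148; in hex, 0x94.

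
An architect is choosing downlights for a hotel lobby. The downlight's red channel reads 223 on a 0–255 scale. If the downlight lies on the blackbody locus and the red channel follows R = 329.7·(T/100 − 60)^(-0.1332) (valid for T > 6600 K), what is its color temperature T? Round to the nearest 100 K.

7900 K

(t − 60)^(-0.1332) = 223/329.7 = 0.67637.
t − 60 = 0.67637^(1/-0.1332) = 0.67637^(-7.508) = 18.831, so t = 78.831.
T = 100·t = 7883 K → 7900 K to the nearest 100 K.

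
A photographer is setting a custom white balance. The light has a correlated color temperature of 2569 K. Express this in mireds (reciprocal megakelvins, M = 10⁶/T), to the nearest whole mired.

M = 10⁶ / 2569 = 389.257 → 389 mireds.

389 mireds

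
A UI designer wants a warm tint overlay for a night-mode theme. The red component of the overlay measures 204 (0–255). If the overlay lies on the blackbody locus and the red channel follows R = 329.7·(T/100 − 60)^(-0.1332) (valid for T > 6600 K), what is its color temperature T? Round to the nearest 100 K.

9700 K

(t − 60)^(-0.1332) = 204/329.7 = 0.61874.
t − 60 = 0.61874^(1/-0.1332) = 0.61874^(-7.508) = 36.748, so t = 96.748.
T = 100·t = 9675 K → 9700 K to the nearest 100 K.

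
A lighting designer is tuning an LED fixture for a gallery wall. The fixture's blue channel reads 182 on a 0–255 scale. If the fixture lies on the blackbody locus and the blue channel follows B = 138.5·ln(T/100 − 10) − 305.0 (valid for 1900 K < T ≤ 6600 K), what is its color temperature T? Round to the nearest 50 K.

ln(t − 10) = (182 + 305.0) / 138.5 = 3.5162.
t − 10 = e^3.5162 = 33.658, so t = 43.658.
T = 100·t = 4366 K → 4350 K to the nearest 50 K.

4350 K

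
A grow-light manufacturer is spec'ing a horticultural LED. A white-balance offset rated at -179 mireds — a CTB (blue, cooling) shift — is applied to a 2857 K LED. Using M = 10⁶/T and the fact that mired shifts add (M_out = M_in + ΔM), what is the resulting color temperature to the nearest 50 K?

M_in = 10⁶/2857 = 350.02 mireds.
M_out = 350.02 + (-179) = 171.02 mireds.
T_out = 10⁶/171.02 = 5847.4 K → 5850 K.

5850 K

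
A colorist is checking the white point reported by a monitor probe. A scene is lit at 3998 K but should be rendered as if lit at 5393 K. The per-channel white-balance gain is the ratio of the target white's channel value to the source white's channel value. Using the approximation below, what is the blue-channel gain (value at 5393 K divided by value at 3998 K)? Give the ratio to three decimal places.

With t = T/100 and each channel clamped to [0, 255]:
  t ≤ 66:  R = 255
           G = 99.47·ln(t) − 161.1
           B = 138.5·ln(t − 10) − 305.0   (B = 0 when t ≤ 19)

1.319

At 3998 K (t = 39.98):
  B = 138.5·ln(39.98 − 10) − 305.0 = 138.5·ln 29.98 − 305.0 = 138.5·3.4005 − 305.0 = 165.973.
At 5393 K (t = 53.93):
  B = 138.5·ln(53.93 − 10) − 305.0 = 138.5·ln 43.93 − 305.0 = 138.5·3.7826 − 305.0 = 218.890.
Gain = 218.890 / 165.973 = 1.3188 → 1.319.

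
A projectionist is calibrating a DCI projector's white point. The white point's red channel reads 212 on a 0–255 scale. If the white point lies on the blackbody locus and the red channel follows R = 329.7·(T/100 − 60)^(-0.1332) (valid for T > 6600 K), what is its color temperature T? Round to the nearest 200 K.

(t − 60)^(-0.1332) = 212/329.7 = 0.64301.
t − 60 = 0.64301^(1/-0.1332) = 0.64301^(-7.508) = 27.530, so t = 87.530.
T = 100·t = 8753 K → 8800 K to the nearest 200 K.

8800 K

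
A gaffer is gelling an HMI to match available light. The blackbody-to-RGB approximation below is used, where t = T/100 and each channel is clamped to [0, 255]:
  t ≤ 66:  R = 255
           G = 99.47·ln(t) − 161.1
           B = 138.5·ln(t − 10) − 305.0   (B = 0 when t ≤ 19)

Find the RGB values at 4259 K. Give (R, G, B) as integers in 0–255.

t = 4259/100 = 42.59; the t ≤ 66 branch applies.
R = 255 by definition for t ≤ 66.
G = 99.47·ln 42.59 − 161.1 = 99.47·3.7516 − 161.1 = 212.074.
B = 138.5·ln(42.59 − 10) − 305.0 = 138.5·ln 32.59 − 305.0 = 138.5·3.4840 − 305.0 = 177.535.
Rounded: (255, 212, 178).

(255, 212, 178)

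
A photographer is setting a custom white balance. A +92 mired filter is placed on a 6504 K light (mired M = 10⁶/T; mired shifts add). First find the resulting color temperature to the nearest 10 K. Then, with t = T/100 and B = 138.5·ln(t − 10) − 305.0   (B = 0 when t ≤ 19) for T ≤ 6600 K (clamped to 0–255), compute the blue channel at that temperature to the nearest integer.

M_in = 10⁶/6504 = 153.75; M_out = 153.75 + (+92) = 245.75.
T_out = 10⁶/245.75 = 4069.2 K → 4070 K; t = 40.7.
B = 138.5·ln(40.7 − 10) − 305.0 = 138.5·ln 30.7 − 305.0 = 138.5·3.4243 − 305.0 = 169.260.
Rounded: 169.

169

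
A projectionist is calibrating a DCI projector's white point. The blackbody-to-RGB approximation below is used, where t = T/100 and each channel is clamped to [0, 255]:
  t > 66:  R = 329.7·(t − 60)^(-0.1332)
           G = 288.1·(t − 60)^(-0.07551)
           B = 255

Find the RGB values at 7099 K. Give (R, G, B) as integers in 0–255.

t = 7099/100 = 70.99; the t > 66 branch applies.
R = 329.7·(70.99 − 60)^(-0.1332) = 329.7·10.99^(-0.1332) = 329.7·0.72667 = 239.584.
G = 288.1·(70.99 − 60)^(-0.07551) = 288.1·10.99^(-0.07551) = 288.1·0.83444 = 240.402.
B = 255 by definition for t > 66.
Rounded: (240, 240, 255).

(240, 240, 255)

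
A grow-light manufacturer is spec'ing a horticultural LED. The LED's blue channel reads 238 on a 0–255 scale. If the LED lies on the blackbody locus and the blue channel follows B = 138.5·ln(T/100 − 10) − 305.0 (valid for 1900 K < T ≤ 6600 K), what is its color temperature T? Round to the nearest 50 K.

6050 K

ln(t − 10) = (238 + 305.0) / 138.5 = 3.9206.
t − 10 = e^3.9206 = 50.430, so t = 60.430.
T = 100·t = 6043 K → 6050 K to the nearest 50 K.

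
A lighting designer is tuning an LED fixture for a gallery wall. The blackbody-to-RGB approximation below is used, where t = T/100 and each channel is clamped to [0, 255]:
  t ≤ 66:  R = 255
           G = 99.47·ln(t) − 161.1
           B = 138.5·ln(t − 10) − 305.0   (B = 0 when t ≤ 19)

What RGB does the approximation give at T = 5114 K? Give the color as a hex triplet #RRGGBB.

#FFE6D2

t = 5114/100 = 51.14; the t ≤ 66 branch applies.
R = 255 by definition for t ≤ 66.
G = 99.47·ln 51.14 − 161.1 = 99.47·3.9346 − 161.1 = 230.271.
B = 138.5·ln(51.14 − 10) − 305.0 = 138.5·ln 41.14 − 305.0 = 138.5·3.7170 − 305.0 = 209.802.
Rounded: (255, 230, 210).
In hex: #FFE6D2.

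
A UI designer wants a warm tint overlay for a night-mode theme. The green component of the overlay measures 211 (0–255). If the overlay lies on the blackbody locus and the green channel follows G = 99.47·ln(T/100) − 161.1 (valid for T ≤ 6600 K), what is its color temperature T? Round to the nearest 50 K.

ln t = (211 + 161.1) / 99.47 = 3.7408.
t = e^3.7408 = 42.133.
T = 100·t = 4213 K → 4200 K to the nearest 50 K.

4200 K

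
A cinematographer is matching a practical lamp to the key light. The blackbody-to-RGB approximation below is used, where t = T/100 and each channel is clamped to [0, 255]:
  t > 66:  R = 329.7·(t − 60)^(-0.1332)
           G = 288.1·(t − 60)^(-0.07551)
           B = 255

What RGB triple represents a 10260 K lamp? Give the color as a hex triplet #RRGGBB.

#C8D9FF

t = 10260/100 = 102.6; the t > 66 branch applies.
R = 329.7·(102.6 − 60)^(-0.1332) = 329.7·42.6^(-0.1332) = 329.7·0.60668 = 200.024.
G = 288.1·(102.6 − 60)^(-0.07551) = 288.1·42.6^(-0.07551) = 288.1·0.75329 = 217.023.
B = 255 by definition for t > 66.
Rounded: (200, 217, 255).
In hex: #C8D9FF.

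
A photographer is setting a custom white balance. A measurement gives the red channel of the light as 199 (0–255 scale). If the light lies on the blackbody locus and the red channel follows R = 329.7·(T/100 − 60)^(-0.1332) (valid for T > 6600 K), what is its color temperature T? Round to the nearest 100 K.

(t − 60)^(-0.1332) = 199/329.7 = 0.60358.
t − 60 = 0.60358^(1/-0.1332) = 0.60358^(-7.508) = 44.273, so t = 104.273.
T = 100·t = 10427 K → 10400 K to the nearest 100 K.

10400 K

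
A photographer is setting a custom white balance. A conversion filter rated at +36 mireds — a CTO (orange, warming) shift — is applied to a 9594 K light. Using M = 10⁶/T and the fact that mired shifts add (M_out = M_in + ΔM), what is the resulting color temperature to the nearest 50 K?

M_in = 10⁶/9594 = 104.23 mireds.
M_out = 104.23 + (+36) = 140.23 mireds.
T_out = 10⁶/140.23 = 7131.0 K → 7150 K.

7150 K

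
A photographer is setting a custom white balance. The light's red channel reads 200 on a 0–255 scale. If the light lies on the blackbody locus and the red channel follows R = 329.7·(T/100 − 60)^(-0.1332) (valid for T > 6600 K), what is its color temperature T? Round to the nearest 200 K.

10200 K

(t − 60)^(-0.1332) = 200/329.7 = 0.60661.
t − 60 = 0.60661^(1/-0.1332) = 0.60661^(-7.508) = 42.638, so t = 102.638.
T = 100·t = 10264 K → 10200 K to the nearest 200 K.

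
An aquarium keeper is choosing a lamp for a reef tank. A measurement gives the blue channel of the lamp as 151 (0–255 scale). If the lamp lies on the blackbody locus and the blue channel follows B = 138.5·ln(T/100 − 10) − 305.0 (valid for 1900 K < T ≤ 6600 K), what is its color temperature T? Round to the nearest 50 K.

3700 K

ln(t − 10) = (151 + 305.0) / 138.5 = 3.2924.
t − 10 = e^3.2924 = 26.908, so t = 36.908.
T = 100·t = 3691 K → 3700 K to the nearest 50 K.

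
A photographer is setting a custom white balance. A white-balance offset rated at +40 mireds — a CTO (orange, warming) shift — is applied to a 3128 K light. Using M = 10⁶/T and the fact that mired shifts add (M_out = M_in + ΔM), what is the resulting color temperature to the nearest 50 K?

M_in = 10⁶/3128 = 319.69 mireds.
M_out = 319.69 + (+40) = 359.69 mireds.
T_out = 10⁶/359.69 = 2780.1 K → 2800 K.

2800 K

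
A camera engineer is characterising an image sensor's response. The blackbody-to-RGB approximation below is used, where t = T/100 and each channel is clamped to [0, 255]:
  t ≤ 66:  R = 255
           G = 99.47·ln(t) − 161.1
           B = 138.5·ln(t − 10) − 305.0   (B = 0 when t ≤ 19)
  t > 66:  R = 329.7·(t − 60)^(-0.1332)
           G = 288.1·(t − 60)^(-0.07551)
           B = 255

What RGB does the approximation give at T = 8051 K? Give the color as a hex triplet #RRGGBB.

t = 8051/100 = 80.51; the t > 66 branch applies.
R = 329.7·(80.51 − 60)^(-0.1332) = 329.7·20.51^(-0.1332) = 329.7·0.66872 = 220.478.
G = 288.1·(80.51 − 60)^(-0.07551) = 288.1·20.51^(-0.07551) = 288.1·0.79604 = 229.338.
B = 255 by definition for t > 66.
Rounded: (220, 229, 255).
In hex: #DCE5FF.

#DCE5FF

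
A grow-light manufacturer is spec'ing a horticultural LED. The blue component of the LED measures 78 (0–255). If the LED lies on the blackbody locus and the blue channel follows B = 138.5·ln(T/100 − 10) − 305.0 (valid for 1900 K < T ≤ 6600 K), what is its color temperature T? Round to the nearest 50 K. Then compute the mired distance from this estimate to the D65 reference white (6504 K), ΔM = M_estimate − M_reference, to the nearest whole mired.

+231 mireds

ln(t − 10) = (78 + 305.0) / 138.5 = 2.7653.
t − 10 = e^2.7653 = 15.884, so t = 25.884.
T = 100·t = 2588 K → 2600 K to the nearest 50 K.
M_estimate = 10⁶/2600 = 384.62; M_reference = 10⁶/6504 = 153.75.
ΔM = 384.62 − 153.75 = 230.86 → +231 mireds.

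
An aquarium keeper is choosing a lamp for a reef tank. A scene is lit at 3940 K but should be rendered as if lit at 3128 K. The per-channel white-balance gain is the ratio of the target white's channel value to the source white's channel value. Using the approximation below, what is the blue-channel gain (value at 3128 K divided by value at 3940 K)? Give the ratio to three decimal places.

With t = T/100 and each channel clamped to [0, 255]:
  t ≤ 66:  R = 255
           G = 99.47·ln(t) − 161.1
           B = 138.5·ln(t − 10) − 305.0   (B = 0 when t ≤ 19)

At 3940 K (t = 39.4):
  B = 138.5·ln(39.4 − 10) − 305.0 = 138.5·ln 29.4 − 305.0 = 138.5·3.3810 − 305.0 = 163.268.
At 3128 K (t = 31.28):
  B = 138.5·ln(31.28 − 10) − 305.0 = 138.5·ln 21.28 − 305.0 = 138.5·3.0578 − 305.0 = 118.501.
Gain = 118.501 / 163.268 = 0.7258 → 0.726.

0.726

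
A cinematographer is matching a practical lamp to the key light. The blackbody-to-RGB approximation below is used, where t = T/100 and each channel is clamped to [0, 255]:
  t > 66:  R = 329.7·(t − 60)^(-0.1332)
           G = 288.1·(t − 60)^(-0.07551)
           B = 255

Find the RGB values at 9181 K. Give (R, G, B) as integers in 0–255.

t = 9181/100 = 91.81; the t > 66 branch applies.
R = 329.7·(91.81 − 60)^(-0.1332) = 329.7·31.81^(-0.1332) = 329.7·0.63075 = 207.959.
G = 288.1·(91.81 − 60)^(-0.07551) = 288.1·31.81^(-0.07551) = 288.1·0.77009 = 221.863.
B = 255 by definition for t > 66.
Rounded: (208, 222, 255).

(208, 222, 255)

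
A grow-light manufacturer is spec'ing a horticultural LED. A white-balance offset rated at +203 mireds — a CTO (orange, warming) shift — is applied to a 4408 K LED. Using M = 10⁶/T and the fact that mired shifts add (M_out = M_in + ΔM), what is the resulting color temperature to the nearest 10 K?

M_in = 10⁶/4408 = 226.86 mireds.
M_out = 226.86 + (+203) = 429.86 mireds.
T_out = 10⁶/429.86 = 2326.3 K → 2330 K.

2330 K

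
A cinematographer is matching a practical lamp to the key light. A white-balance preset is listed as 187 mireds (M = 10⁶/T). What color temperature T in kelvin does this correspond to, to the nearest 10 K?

T = 10⁶ / 187 = 5347.59 K → 5350 K.

5350 K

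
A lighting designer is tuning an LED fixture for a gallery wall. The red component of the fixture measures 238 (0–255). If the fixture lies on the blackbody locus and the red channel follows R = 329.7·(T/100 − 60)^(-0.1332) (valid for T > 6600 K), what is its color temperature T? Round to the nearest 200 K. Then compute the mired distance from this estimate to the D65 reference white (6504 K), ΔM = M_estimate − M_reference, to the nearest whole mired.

-15 mireds

(t − 60)^(-0.1332) = 238/329.7 = 0.72187.
t − 60 = 0.72187^(1/-0.1332) = 0.72187^(-7.508) = 11.551, so t = 71.551.
T = 100·t = 7155 K → 7200 K to the nearest 200 K.
M_estimate = 10⁶/7200 = 138.89; M_reference = 10⁶/6504 = 153.75.
ΔM = 138.89 − 153.75 = -14.86 → -15 mireds.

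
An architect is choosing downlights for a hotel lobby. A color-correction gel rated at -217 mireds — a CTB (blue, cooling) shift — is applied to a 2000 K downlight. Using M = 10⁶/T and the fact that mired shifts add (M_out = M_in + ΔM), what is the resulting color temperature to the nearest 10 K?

3530 K

M_in = 10⁶/2000 = 500.00 mireds.
M_out = 500.00 + (-217) = 283.00 mireds.
T_out = 10⁶/283.00 = 3533.6 K → 3530 K.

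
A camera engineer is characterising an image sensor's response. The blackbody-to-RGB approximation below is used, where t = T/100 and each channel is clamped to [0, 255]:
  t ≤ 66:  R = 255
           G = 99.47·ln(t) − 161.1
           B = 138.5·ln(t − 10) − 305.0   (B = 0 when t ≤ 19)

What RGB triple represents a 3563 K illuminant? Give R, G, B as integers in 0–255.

R=255, G=194, B=144

t = 3563/100 = 35.63; the t ≤ 66 branch applies.
R = 255 by definition for t ≤ 66.
G = 99.47·ln 35.63 − 161.1 = 99.47·3.5732 − 161.1 = 194.325.
B = 138.5·ln(35.63 − 10) − 305.0 = 138.5·ln 25.63 − 305.0 = 138.5·3.2438 − 305.0 = 144.261.
Rounded: (255, 194, 144).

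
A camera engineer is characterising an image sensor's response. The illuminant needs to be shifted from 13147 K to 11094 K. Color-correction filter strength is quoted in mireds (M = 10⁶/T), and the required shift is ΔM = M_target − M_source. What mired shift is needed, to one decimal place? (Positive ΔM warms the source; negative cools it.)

M_source = 10⁶/13147 = 76.063; M_target = 10⁶/11094 = 90.139.
ΔM = 90.139 − 76.063 = 14.076 → +14.1 mireds, a warming shift.

+14.1 mireds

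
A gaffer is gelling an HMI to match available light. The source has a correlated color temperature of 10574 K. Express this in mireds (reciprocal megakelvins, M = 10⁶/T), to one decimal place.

94.6 mireds

M = 10⁶ / 10574 = 94.572 → 94.6 mireds.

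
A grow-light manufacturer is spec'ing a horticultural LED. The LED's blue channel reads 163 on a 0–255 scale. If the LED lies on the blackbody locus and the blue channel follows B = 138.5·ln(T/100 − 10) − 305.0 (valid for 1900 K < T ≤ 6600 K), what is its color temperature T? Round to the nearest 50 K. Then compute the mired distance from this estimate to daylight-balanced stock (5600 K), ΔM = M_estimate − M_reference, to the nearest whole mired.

+75 mireds

ln(t − 10) = (163 + 305.0) / 138.5 = 3.3791.
t − 10 = e^3.3791 = 29.343, so t = 39.343.
T = 100·t = 3934 K → 3950 K to the nearest 50 K.
M_estimate = 10⁶/3950 = 253.16; M_reference = 10⁶/5600 = 178.57.
ΔM = 253.16 − 178.57 = 74.59 → +75 mireds.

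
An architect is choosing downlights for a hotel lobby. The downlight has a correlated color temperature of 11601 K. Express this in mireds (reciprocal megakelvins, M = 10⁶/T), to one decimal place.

M = 10⁶ / 11601 = 86.199 → 86.2 mireds.

86.2 mireds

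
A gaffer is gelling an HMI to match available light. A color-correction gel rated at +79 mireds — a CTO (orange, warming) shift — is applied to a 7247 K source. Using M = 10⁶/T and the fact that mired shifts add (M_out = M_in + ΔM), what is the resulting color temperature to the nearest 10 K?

4610 K

M_in = 10⁶/7247 = 137.99 mireds.
M_out = 137.99 + (+79) = 216.99 mireds.
T_out = 10⁶/216.99 = 4608.5 K → 4610 K.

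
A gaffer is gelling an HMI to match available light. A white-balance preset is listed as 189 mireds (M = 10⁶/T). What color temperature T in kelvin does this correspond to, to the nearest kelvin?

T = 10⁶ / 189 = 5291.01 K → 5291 K.

5291 K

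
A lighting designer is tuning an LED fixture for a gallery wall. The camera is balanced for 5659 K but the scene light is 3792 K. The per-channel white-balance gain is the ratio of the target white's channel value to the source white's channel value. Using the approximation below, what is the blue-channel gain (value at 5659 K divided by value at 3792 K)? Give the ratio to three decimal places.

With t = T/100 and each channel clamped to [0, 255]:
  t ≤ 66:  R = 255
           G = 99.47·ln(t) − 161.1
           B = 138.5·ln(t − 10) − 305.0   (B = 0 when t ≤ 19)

1.454

At 3792 K (t = 37.92):
  B = 138.5·ln(37.92 − 10) − 305.0 = 138.5·ln 27.92 − 305.0 = 138.5·3.3293 − 305.0 = 156.114.
At 5659 K (t = 56.59):
  B = 138.5·ln(56.59 − 10) − 305.0 = 138.5·ln 46.59 − 305.0 = 138.5·3.8414 − 305.0 = 227.032.
Gain = 227.032 / 156.114 = 1.4543 → 1.454.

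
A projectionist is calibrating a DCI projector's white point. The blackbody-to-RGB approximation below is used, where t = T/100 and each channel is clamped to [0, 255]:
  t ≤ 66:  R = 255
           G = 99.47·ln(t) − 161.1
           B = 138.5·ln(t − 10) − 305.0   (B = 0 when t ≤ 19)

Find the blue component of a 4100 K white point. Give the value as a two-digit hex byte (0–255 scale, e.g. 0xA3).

t = 4100/100 = 41; the t ≤ 66 branch applies.
B = 138.5·ln(41 − 10) − 305.0 = 138.5·ln 31 − 305.0 = 138.5·3.4340 − 305.0 = 170.607.
Rounded: 171; in hex, 0xAB.

0xAB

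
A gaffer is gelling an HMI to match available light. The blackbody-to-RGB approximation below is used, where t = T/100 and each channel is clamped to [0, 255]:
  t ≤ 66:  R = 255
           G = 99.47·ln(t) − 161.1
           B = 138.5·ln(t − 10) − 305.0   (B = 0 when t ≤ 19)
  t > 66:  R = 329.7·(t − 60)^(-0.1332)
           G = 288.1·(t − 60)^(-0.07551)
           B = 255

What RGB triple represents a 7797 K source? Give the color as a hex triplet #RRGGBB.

#E0E8FF

t = 7797/100 = 77.97; the t > 66 branch applies.
R = 329.7·(77.97 − 60)^(-0.1332) = 329.7·17.97^(-0.1332) = 329.7·0.68060 = 224.395.
G = 288.1·(77.97 − 60)^(-0.07551) = 288.1·17.97^(-0.07551) = 288.1·0.80402 = 231.639.
B = 255 by definition for t > 66.
Rounded: (224, 232, 255).
In hex: #E0E8FF.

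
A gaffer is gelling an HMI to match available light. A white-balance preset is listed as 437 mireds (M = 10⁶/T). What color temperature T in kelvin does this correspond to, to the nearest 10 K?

2290 K

T = 10⁶ / 437 = 2288.33 K → 2290 K.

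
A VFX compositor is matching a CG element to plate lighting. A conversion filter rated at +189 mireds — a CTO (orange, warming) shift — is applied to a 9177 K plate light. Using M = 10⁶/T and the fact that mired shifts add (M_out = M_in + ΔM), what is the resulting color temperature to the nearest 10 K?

3360 K

M_in = 10⁶/9177 = 108.97 mireds.
M_out = 108.97 + (+189) = 297.97 mireds.
T_out = 10⁶/297.97 = 3356.1 K → 3360 K.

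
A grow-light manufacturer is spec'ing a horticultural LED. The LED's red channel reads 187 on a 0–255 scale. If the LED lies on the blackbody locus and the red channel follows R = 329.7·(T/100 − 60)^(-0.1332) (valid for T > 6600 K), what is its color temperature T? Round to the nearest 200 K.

(t − 60)^(-0.1332) = 187/329.7 = 0.56718.
t − 60 = 0.56718^(1/-0.1332) = 0.56718^(-7.508) = 70.620, so t = 130.620.
T = 100·t = 13062 K → 13000 K to the nearest 200 K.

13000 K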